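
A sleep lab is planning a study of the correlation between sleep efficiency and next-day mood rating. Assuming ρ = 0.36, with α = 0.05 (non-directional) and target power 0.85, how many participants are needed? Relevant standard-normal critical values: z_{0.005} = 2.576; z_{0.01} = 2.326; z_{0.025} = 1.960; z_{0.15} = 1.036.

n = 67

Fisher's z: C = ½·ln((1+r)/(1−r)) = ½·ln(2.1250) = 0.3769.
n = ((z_{α/2} + z_β)/C)² + 3.
(1.960 + 1.036) / 0.3769 = 2.996 / 0.3769 = 7.949.
n = 7.949² + 3 = 63.19 + 3 = 66.2.
Round up.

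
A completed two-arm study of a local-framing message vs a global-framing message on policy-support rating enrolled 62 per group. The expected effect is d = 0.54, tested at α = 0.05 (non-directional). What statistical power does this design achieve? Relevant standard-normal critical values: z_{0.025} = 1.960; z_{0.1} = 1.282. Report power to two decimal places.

power ≈ 0.85

For two equal groups, power = Φ(d·√(n/2) − z_{α/2}).
d·√(n/2) = 0.54 × √(62/2) = 0.54 × 5.568 = 3.007.
z_β = 3.007 − 1.960 = 1.047.
Power = Φ(1.047) = 0.852.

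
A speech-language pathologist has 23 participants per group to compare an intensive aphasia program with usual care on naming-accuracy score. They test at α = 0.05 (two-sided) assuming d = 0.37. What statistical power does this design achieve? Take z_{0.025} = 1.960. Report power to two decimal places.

power ≈ 0.24

For two equal groups, power = Φ(d·√(n/2) − z_{α/2}).
d·√(n/2) = 0.37 × √(23/2) = 0.37 × 3.391 = 1.255.
z_β = 1.255 − 1.960 = -0.705.
Power = Φ(-0.705) = 0.240.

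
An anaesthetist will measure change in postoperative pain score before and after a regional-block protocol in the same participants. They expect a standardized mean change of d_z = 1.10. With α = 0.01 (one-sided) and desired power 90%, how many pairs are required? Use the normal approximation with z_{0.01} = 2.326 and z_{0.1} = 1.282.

n = 11 pairs

For a paired (one-sample on differences) test: n = ((z_{α} + z_β) / d)².
z_{α} + z_β = 2.326 + 1.282 = 3.608.
n = (3.608 / 1.10)² = 3.280² = 10.76.
Round up.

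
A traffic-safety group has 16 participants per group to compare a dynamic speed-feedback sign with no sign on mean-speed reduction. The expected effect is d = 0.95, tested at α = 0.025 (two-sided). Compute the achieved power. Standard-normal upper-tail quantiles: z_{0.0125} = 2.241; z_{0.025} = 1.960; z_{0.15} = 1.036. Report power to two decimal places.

power ≈ 0.67

For two equal groups, power = Φ(d·√(n/2) − z_{α/2}).
d·√(n/2) = 0.95 × √(16/2) = 0.95 × 2.828 = 2.687.
z_β = 2.687 − 2.241 = 0.446.
Power = Φ(0.446) = 0.672.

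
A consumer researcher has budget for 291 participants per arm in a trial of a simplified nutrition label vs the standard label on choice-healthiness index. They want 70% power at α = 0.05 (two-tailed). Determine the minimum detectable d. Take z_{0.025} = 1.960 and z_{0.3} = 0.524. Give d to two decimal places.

d_min ≈ 0.21

For two independent groups of n = 291 each: d_min = (z_{α/2} + z_β)·√(2/n).
z-sum = 1.960 + 0.524 = 2.484.
d_min = 2.484 × √(2/291) = 2.484 × 0.0829 = 0.206.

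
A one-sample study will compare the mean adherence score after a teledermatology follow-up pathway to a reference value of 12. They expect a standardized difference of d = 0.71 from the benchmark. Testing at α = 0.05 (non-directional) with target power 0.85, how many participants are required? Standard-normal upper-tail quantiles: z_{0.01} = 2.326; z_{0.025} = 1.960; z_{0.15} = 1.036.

n = 18

For a one-sample test: n = ((z_{α/2} + z_β) / d)².
z_{α/2} + z_β = 1.960 + 1.036 = 2.996.
n = (2.996 / 0.71)² = 4.220² = 17.81.
Round up.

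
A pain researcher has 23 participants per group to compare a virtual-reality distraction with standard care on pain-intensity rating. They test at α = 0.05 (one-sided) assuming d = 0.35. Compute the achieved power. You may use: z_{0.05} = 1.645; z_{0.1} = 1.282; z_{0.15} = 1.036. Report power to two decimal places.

For two equal groups, power = Φ(d·√(n/2) − z_{α}).
d·√(n/2) = 0.35 × √(23/2) = 0.35 × 3.391 = 1.187.
z_β = 1.187 − 1.645 = -0.458.
Power = Φ(-0.458) = 0.323.

power ≈ 0.32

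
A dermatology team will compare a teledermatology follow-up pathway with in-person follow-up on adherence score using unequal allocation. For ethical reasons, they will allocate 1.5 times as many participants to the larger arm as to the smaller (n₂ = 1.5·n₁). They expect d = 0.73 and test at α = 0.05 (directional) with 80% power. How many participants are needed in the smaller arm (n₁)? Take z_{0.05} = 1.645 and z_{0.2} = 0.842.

n₁ = 20

With allocation ratio k = n₂/n₁ = 1.5, Var(x̄₁−x̄₂) = σ²(1/n₁ + 1/(k·n₁)) = σ²·(k+1)/(k·n₁).
So n₁ = (1 + 1/k)·((z_{α} + z_β)/d)² = 1.667 × (2.487/0.73)².
n₁ = 1.667 × 11.61 = 19.3.
Round up: n₁ = 20, giving n₂ = 1.5 × 20 = 30.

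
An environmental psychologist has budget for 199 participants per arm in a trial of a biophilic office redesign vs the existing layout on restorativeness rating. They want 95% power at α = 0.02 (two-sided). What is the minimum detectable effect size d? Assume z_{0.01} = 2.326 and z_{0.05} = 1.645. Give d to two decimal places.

For two independent groups of n = 199 each: d_min = (z_{α/2} + z_β)·√(2/n).
z-sum = 2.326 + 1.645 = 3.971.
d_min = 3.971 × √(2/199) = 3.971 × 0.1003 = 0.398.

d_min ≈ 0.40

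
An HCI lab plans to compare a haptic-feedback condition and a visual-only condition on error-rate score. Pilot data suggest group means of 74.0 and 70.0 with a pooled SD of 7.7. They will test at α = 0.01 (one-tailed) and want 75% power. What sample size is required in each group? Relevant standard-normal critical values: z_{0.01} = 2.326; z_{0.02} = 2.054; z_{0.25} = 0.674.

Cohen's d = |M₁ − M₂| / SD_pooled = |74.0 − 70.0| / 7.7 = 4.0 / 7.7 = 0.519.
For two independent groups with equal n: n = 2·((z_{α} + z_β) / d)².
z_{α} + z_β = 2.326 + 0.674 = 3.000.
n = 2 × (3.000 / 0.519)² = 2 × 5.780² = 2 × 33.41 = 66.8.
Round up to the next whole participant.

n = 67 per group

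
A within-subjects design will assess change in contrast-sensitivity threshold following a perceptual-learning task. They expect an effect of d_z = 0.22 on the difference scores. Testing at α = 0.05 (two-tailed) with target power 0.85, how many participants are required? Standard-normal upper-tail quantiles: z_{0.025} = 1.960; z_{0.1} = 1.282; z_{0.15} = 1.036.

For a paired (one-sample on differences) test: n = ((z_{α/2} + z_β) / d)².
z_{α/2} + z_β = 1.960 + 1.036 = 2.996.
n = (2.996 / 0.22)² = 13.618² = 185.45.
Round up.

n = 186 pairs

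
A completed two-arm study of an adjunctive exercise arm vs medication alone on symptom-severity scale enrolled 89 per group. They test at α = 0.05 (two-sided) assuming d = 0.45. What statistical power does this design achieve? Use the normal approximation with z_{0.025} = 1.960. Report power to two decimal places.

power ≈ 0.85

For two equal groups, power = Φ(d·√(n/2) − z_{α/2}).
d·√(n/2) = 0.45 × √(89/2) = 0.45 × 6.671 = 3.002.
z_β = 3.002 − 1.960 = 1.042.
Power = Φ(1.042) = 0.851.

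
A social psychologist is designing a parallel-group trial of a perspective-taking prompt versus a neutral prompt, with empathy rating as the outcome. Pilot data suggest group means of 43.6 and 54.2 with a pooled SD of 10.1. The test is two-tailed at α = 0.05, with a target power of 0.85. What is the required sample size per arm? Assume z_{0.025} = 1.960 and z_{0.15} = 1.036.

Cohen's d = |M₁ − M₂| / SD_pooled = |43.6 − 54.2| / 10.1 = 10.6 / 10.1 = 1.050.
For two independent groups with equal n: n = 2·((z_{α/2} + z_β) / d)².
z_{α/2} + z_β = 1.960 + 1.036 = 2.996.
n = 2 × (2.996 / 1.050)² = 2 × 2.853² = 2 × 8.14 = 16.3.
Round up to the next whole participant.

n = 17 per group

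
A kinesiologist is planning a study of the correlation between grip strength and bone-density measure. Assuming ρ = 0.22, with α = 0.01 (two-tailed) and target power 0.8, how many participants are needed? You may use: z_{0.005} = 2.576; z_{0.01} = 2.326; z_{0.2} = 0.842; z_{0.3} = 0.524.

Fisher's z: C = ½·ln((1+r)/(1−r)) = ½·ln(1.5641) = 0.2237.
n = ((z_{α/2} + z_β)/C)² + 3.
(2.576 + 0.842) / 0.2237 = 3.418 / 0.2237 = 15.279.
n = 15.279² + 3 = 233.46 + 3 = 236.5.
Round up.

n = 237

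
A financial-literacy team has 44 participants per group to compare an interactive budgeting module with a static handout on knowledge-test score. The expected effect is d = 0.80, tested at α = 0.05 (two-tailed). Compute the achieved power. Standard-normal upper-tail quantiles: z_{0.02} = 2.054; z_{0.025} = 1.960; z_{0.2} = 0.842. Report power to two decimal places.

For two equal groups, power = Φ(d·√(n/2) − z_{α/2}).
d·√(n/2) = 0.80 × √(44/2) = 0.80 × 4.690 = 3.752.
z_β = 3.752 − 1.960 = 1.792.
Power = Φ(1.792) = 0.963.

power ≈ 0.96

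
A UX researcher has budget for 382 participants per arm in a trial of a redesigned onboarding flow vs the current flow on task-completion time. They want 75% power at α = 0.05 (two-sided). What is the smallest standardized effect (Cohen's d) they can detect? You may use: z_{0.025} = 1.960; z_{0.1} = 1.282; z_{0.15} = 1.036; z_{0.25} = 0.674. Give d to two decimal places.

For two independent groups of n = 382 each: d_min = (z_{α/2} + z_β)·√(2/n).
z-sum = 1.960 + 0.674 = 2.634.
d_min = 2.634 × √(2/382) = 2.634 × 0.0724 = 0.191.

d_min ≈ 0.19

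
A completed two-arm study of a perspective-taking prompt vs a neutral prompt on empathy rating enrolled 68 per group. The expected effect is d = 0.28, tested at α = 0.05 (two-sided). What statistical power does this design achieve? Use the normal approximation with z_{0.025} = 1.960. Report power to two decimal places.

power ≈ 0.37

For two equal groups, power = Φ(d·√(n/2) − z_{α/2}).
d·√(n/2) = 0.28 × √(68/2) = 0.28 × 5.831 = 1.633.
z_β = 1.633 − 1.960 = -0.327.
Power = Φ(-0.327) = 0.372.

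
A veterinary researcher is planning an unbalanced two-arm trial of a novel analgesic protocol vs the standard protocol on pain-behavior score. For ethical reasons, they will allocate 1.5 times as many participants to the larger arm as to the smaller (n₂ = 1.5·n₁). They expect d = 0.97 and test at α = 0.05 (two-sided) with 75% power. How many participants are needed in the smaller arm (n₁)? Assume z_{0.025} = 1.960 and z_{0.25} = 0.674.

n₁ = 13

With allocation ratio k = n₂/n₁ = 1.5, Var(x̄₁−x̄₂) = σ²(1/n₁ + 1/(k·n₁)) = σ²·(k+1)/(k·n₁).
So n₁ = (1 + 1/k)·((z_{α/2} + z_β)/d)² = 1.667 × (2.634/0.97)².
n₁ = 1.667 × 7.37 = 12.3.
Round up: n₁ = 13, giving n₂ = ⌈1.5 × 13⌉ = ⌈19.5⌉ = 20.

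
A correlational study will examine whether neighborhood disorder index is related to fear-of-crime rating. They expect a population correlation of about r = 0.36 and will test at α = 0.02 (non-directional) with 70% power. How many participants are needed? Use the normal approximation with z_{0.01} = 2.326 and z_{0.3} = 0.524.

n = 61

Fisher's z: C = ½·ln((1+r)/(1−r)) = ½·ln(2.1250) = 0.3769.
n = ((z_{α/2} + z_β)/C)² + 3.
(2.326 + 0.524) / 0.3769 = 2.850 / 0.3769 = 7.562.
n = 7.562² + 3 = 57.18 + 3 = 60.2.
Round up.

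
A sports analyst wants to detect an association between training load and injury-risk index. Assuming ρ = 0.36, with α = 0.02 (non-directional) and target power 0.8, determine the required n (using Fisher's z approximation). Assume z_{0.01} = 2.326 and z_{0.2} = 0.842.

n = 74

Fisher's z: C = ½·ln((1+r)/(1−r)) = ½·ln(2.1250) = 0.3769.
n = ((z_{α/2} + z_β)/C)² + 3.
(2.326 + 0.842) / 0.3769 = 3.168 / 0.3769 = 8.405.
n = 8.405² + 3 = 70.65 + 3 = 73.7.
Round up.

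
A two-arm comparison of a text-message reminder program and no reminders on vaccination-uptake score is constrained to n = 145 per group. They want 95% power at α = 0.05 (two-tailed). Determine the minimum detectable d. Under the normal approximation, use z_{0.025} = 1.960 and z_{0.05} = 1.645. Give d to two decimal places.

For two independent groups of n = 145 each: d_min = (z_{α/2} + z_β)·√(2/n).
z-sum = 1.960 + 1.645 = 3.605.
d_min = 3.605 × √(2/145) = 3.605 × 0.1174 = 0.423.

d_min ≈ 0.42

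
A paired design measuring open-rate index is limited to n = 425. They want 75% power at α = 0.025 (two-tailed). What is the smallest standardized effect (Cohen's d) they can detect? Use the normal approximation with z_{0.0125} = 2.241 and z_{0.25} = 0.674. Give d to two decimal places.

For a single sample (or paired design) of n = 425: d_min = (z_{α/2} + z_β)/√n.
z-sum = 2.241 + 0.674 = 2.915.
d_min = 2.915 / √425 = 2.915 / 20.616 = 0.141.

d_min ≈ 0.14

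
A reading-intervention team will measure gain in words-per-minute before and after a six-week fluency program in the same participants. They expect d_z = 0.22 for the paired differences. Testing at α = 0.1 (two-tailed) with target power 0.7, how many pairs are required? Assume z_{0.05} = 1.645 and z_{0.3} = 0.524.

n = 98 pairs

For a paired (one-sample on differences) test: n = ((z_{α/2} + z_β) / d)².
z_{α/2} + z_β = 1.645 + 0.524 = 2.169.
n = (2.169 / 0.22)² = 9.859² = 97.20.
Round up.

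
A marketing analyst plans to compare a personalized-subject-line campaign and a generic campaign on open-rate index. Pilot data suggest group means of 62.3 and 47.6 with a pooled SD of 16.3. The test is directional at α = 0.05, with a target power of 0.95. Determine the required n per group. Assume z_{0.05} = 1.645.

n = 27 per group

Cohen's d = |M₁ − M₂| / SD_pooled = |62.3 − 47.6| / 16.3 = 14.7 / 16.3 = 0.902.
For two independent groups with equal n: n = 2·((z_{α} + z_β) / d)².
z_{α} + z_β = 1.645 + 1.645 = 3.290.
n = 2 × (3.290 / 0.902)² = 2 × 3.647² = 2 × 13.30 = 26.6.
Round up to the next whole participant.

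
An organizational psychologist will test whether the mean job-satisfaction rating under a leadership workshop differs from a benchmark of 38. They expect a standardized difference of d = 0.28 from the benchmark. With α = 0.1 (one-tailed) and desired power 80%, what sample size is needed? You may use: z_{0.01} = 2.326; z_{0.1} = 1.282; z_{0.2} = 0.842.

n = 58

For a one-sample test: n = ((z_{α} + z_β) / d)².
z_{α} + z_β = 1.282 + 0.842 = 2.124.
n = (2.124 / 0.28)² = 7.586² = 57.54.
Round up.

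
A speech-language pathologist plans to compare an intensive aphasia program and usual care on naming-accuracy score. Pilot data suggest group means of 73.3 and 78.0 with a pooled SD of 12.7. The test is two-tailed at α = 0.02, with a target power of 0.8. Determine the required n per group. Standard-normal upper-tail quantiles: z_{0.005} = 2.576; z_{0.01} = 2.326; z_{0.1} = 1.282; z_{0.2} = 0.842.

Cohen's d = |M₁ − M₂| / SD_pooled = |73.3 − 78.0| / 12.7 = 4.7 / 12.7 = 0.370.
For two independent groups with equal n: n = 2·((z_{α/2} + z_β) / d)².
z_{α/2} + z_β = 2.326 + 0.842 = 3.168.
n = 2 × (3.168 / 0.370)² = 2 × 8.562² = 2 × 73.31 = 146.6.
Round up to the next whole participant.

n = 147 per group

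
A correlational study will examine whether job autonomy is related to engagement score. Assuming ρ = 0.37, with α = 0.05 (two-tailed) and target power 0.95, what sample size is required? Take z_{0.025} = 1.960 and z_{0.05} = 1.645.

Fisher's z: C = ½·ln((1+r)/(1−r)) = ½·ln(2.1746) = 0.3884.
n = ((z_{α/2} + z_β)/C)² + 3.
(1.960 + 1.645) / 0.3884 = 3.605 / 0.3884 = 9.282.
n = 9.282² + 3 = 86.15 + 3 = 89.1.
Round up.

n = 90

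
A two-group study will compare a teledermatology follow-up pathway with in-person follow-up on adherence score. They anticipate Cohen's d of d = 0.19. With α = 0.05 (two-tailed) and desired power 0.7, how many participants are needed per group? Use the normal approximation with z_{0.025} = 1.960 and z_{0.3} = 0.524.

For two independent groups with equal n: n = 2·((z_{α/2} + z_β) / d)².
z_{α/2} + z_β = 1.960 + 0.524 = 2.484.
n = 2 × (2.484 / 0.19)² = 2 × 13.074² = 2 × 170.92 = 341.8.
Round up to the next whole participant.

n = 342 per group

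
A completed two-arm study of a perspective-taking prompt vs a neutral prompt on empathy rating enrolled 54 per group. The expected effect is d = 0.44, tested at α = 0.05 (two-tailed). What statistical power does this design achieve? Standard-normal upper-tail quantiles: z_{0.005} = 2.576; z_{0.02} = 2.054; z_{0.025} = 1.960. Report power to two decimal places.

power ≈ 0.63

For two equal groups, power = Φ(d·√(n/2) − z_{α/2}).
d·√(n/2) = 0.44 × √(54/2) = 0.44 × 5.196 = 2.286.
z_β = 2.286 − 1.960 = 0.326.
Power = Φ(0.326) = 0.628.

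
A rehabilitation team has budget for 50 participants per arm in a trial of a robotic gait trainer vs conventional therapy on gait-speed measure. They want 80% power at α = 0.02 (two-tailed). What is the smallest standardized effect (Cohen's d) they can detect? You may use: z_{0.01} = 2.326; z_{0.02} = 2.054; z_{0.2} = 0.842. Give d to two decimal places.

For two independent groups of n = 50 each: d_min = (z_{α/2} + z_β)·√(2/n).
z-sum = 2.326 + 0.842 = 3.168.
d_min = 3.168 × √(2/50) = 3.168 × 0.2000 = 0.634.

d_min ≈ 0.63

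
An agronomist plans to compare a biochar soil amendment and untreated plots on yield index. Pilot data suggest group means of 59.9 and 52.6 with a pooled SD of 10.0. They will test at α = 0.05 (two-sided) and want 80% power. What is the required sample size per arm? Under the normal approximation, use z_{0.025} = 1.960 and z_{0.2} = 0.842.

Cohen's d = |M₁ − M₂| / SD_pooled = |59.9 − 52.6| / 10.0 = 7.3 / 10.0 = 0.730.
For two independent groups with equal n: n = 2·((z_{α/2} + z_β) / d)².
z_{α/2} + z_β = 1.960 + 0.842 = 2.802.
n = 2 × (2.802 / 0.730)² = 2 × 3.838² = 2 × 14.73 = 29.5.
Round up to the next whole participant.

n = 30 per group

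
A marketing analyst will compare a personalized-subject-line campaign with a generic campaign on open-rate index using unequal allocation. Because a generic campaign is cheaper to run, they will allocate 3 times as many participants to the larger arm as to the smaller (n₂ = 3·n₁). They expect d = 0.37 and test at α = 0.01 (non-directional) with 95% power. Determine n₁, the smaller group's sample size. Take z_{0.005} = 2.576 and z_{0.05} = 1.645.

n₁ = 174

With allocation ratio k = n₂/n₁ = 3, Var(x̄₁−x̄₂) = σ²(1/n₁ + 1/(k·n₁)) = σ²·(k+1)/(k·n₁).
So n₁ = (1 + 1/k)·((z_{α/2} + z_β)/d)² = 1.333 × (4.221/0.37)².
n₁ = 1.333 × 130.14 = 173.5.
Round up: n₁ = 174, giving n₂ = 3 × 174 = 522.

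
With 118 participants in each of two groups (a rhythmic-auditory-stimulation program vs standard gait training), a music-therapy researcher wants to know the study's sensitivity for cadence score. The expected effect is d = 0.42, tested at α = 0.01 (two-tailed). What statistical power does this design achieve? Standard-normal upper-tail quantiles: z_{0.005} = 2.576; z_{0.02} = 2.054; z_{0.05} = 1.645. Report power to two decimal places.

For two equal groups, power = Φ(d·√(n/2) − z_{α/2}).
d·√(n/2) = 0.42 × √(118/2) = 0.42 × 7.681 = 3.226.
z_β = 3.226 − 2.576 = 0.650.
Power = Φ(0.650) = 0.742.

power ≈ 0.74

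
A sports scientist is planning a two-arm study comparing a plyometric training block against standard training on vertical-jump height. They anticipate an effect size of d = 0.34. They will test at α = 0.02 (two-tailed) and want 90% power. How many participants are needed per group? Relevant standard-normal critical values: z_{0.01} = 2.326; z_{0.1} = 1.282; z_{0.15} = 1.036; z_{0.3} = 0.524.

n = 226 per group

For two independent groups with equal n: n = 2·((z_{α/2} + z_β) / d)².
z_{α/2} + z_β = 2.326 + 1.282 = 3.608.
n = 2 × (3.608 / 0.34)² = 2 × 10.612² = 2 × 112.61 = 225.2.
Round up to the next whole participant.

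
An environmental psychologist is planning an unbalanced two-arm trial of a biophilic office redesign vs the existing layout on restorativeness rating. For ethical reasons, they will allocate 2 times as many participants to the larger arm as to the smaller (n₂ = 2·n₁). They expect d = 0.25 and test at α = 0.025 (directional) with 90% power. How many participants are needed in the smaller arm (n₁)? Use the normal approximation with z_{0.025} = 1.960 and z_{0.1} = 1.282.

With allocation ratio k = n₂/n₁ = 2, Var(x̄₁−x̄₂) = σ²(1/n₁ + 1/(k·n₁)) = σ²·(k+1)/(k·n₁).
So n₁ = (1 + 1/k)·((z_{α} + z_β)/d)² = 1.500 × (3.242/0.25)².
n₁ = 1.500 × 168.17 = 252.3.
Round up: n₁ = 253, giving n₂ = 2 × 253 = 506.

n₁ = 253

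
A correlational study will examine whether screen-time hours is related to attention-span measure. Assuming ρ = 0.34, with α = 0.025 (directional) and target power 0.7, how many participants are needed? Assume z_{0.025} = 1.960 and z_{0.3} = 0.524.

n = 53

Fisher's z: C = ½·ln((1+r)/(1−r)) = ½·ln(2.0303) = 0.3541.
n = ((z_{α} + z_β)/C)² + 3.
(1.960 + 0.524) / 0.3541 = 2.484 / 0.3541 = 7.015.
n = 7.015² + 3 = 49.21 + 3 = 52.2.
Round up.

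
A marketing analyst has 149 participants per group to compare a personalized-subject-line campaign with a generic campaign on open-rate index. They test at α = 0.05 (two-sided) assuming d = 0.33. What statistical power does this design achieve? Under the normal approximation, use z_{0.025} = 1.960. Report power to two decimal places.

power ≈ 0.81

For two equal groups, power = Φ(d·√(n/2) − z_{α/2}).
d·√(n/2) = 0.33 × √(149/2) = 0.33 × 8.631 = 2.848.
z_β = 2.848 − 1.960 = 0.888.
Power = Φ(0.888) = 0.813.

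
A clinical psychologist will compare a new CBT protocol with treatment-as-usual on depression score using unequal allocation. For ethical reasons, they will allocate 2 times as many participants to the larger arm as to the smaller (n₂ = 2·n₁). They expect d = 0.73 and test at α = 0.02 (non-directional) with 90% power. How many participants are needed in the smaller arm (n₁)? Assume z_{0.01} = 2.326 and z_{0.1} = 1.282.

With allocation ratio k = n₂/n₁ = 2, Var(x̄₁−x̄₂) = σ²(1/n₁ + 1/(k·n₁)) = σ²·(k+1)/(k·n₁).
So n₁ = (1 + 1/k)·((z_{α/2} + z_β)/d)² = 1.500 × (3.608/0.73)².
n₁ = 1.500 × 24.43 = 36.6.
Round up: n₁ = 37, giving n₂ = 2 × 37 = 74.

n₁ = 37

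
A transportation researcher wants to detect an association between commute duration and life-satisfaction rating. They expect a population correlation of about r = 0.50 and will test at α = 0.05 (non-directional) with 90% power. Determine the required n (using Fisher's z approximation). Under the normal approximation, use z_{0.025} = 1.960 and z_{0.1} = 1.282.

Fisher's z: C = ½·ln((1+r)/(1−r)) = ½·ln(3.0000) = 0.5493.
n = ((z_{α/2} + z_β)/C)² + 3.
(1.960 + 1.282) / 0.5493 = 3.242 / 0.5493 = 5.902.
n = 5.902² + 3 = 34.83 + 3 = 37.8.
Round up.

n = 38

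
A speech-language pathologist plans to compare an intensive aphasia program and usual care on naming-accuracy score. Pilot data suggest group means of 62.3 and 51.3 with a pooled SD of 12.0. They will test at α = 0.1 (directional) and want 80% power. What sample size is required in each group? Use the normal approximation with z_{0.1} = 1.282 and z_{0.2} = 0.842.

Cohen's d = |M₁ − M₂| / SD_pooled = |62.3 − 51.3| / 12.0 = 11.0 / 12.0 = 0.917.
For two independent groups with equal n: n = 2·((z_{α} + z_β) / d)².
z_{α} + z_β = 1.282 + 0.842 = 2.124.
n = 2 × (2.124 / 0.917)² = 2 × 2.316² = 2 × 5.37 = 10.7.
Round up to the next whole participant.

n = 11 per group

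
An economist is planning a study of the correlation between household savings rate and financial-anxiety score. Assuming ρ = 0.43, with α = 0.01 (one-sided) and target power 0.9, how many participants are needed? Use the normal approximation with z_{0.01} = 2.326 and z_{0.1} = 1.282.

n = 65

Fisher's z: C = ½·ln((1+r)/(1−r)) = ½·ln(2.5088) = 0.4599.
n = ((z_{α} + z_β)/C)² + 3.
(2.326 + 1.282) / 0.4599 = 3.608 / 0.4599 = 7.845.
n = 7.845² + 3 = 61.55 + 3 = 64.5.
Round up.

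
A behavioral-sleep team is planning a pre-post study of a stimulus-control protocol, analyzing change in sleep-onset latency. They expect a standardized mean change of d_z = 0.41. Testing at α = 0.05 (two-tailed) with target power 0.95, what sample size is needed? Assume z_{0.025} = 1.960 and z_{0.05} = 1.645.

For a paired (one-sample on differences) test: n = ((z_{α/2} + z_β) / d)².
z_{α/2} + z_β = 1.960 + 1.645 = 3.605.
n = (3.605 / 0.41)² = 8.793² = 77.31.
Round up.

n = 78 pairs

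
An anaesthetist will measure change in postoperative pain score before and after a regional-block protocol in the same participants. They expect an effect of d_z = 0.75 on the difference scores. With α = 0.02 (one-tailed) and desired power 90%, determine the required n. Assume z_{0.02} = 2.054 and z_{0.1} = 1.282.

n = 20 pairs

For a paired (one-sample on differences) test: n = ((z_{α} + z_β) / d)².
z_{α} + z_β = 2.054 + 1.282 = 3.336.
n = (3.336 / 0.75)² = 4.448² = 19.78.
Round up.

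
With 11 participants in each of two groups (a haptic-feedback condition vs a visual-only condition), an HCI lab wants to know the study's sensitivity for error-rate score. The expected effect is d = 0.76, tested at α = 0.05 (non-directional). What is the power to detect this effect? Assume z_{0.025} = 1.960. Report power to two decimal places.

power ≈ 0.43

For two equal groups, power = Φ(d·√(n/2) − z_{α/2}).
d·√(n/2) = 0.76 × √(11/2) = 0.76 × 2.345 = 1.782.
z_β = 1.782 − 1.960 = -0.178.
Power = Φ(-0.178) = 0.430.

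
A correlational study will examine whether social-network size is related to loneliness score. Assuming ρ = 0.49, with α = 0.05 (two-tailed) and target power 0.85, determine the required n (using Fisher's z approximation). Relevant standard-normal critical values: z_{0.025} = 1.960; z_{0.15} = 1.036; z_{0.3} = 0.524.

n = 35

Fisher's z: C = ½·ln((1+r)/(1−r)) = ½·ln(2.9216) = 0.5361.
n = ((z_{α/2} + z_β)/C)² + 3.
(1.960 + 1.036) / 0.5361 = 2.996 / 0.5361 = 5.589.
n = 5.589² + 3 = 31.23 + 3 = 34.2.
Round up.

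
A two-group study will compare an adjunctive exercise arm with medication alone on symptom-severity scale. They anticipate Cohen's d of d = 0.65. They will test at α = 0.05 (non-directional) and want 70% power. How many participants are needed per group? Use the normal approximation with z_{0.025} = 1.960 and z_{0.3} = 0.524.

For two independent groups with equal n: n = 2·((z_{α/2} + z_β) / d)².
z_{α/2} + z_β = 1.960 + 0.524 = 2.484.
n = 2 × (2.484 / 0.65)² = 2 × 3.822² = 2 × 14.60 = 29.2.
Round up to the next whole participant.

n = 30 per group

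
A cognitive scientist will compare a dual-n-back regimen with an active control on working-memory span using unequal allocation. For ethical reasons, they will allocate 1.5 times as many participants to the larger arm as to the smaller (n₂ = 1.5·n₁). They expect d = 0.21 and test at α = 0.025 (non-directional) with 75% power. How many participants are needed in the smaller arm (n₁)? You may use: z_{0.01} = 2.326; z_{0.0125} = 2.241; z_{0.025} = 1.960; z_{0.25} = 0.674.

With allocation ratio k = n₂/n₁ = 1.5, Var(x̄₁−x̄₂) = σ²(1/n₁ + 1/(k·n₁)) = σ²·(k+1)/(k·n₁).
So n₁ = (1 + 1/k)·((z_{α/2} + z_β)/d)² = 1.667 × (2.915/0.21)².
n₁ = 1.667 × 192.68 = 321.1.
Round up: n₁ = 322, giving n₂ = 1.5 × 322 = 483.

n₁ = 322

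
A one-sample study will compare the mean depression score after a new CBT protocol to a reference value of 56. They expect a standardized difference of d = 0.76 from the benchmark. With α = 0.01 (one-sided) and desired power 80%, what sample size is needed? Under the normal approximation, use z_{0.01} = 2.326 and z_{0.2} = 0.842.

For a one-sample test: n = ((z_{α} + z_β) / d)².
z_{α} + z_β = 2.326 + 0.842 = 3.168.
n = (3.168 / 0.76)² = 4.168² = 17.38.
Round up.

n = 18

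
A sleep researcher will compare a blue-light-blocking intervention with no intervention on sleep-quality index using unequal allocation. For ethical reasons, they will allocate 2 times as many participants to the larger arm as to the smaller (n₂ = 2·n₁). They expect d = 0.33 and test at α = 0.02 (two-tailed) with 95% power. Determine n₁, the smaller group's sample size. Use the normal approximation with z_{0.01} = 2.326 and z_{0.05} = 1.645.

With allocation ratio k = n₂/n₁ = 2, Var(x̄₁−x̄₂) = σ²(1/n₁ + 1/(k·n₁)) = σ²·(k+1)/(k·n₁).
So n₁ = (1 + 1/k)·((z_{α/2} + z_β)/d)² = 1.500 × (3.971/0.33)².
n₁ = 1.500 × 144.80 = 217.2.
Round up: n₁ = 218, giving n₂ = 2 × 218 = 436.

n₁ = 218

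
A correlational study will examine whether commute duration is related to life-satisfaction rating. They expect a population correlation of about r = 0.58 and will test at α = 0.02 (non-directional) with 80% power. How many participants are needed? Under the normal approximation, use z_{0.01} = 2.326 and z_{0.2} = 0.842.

Fisher's z: C = ½·ln((1+r)/(1−r)) = ½·ln(3.7619) = 0.6625.
n = ((z_{α/2} + z_β)/C)² + 3.
(2.326 + 0.842) / 0.6625 = 3.168 / 0.6625 = 4.782.
n = 4.782² + 3 = 22.87 + 3 = 25.9.
Round up.

n = 26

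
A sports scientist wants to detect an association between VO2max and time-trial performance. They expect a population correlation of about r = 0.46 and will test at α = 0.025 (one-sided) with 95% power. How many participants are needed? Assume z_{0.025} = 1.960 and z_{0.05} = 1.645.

n = 56

Fisher's z: C = ½·ln((1+r)/(1−r)) = ½·ln(2.7037) = 0.4973.
n = ((z_{α} + z_β)/C)² + 3.
(1.960 + 1.645) / 0.4973 = 3.605 / 0.4973 = 7.249.
n = 7.249² + 3 = 52.55 + 3 = 55.6.
Round up.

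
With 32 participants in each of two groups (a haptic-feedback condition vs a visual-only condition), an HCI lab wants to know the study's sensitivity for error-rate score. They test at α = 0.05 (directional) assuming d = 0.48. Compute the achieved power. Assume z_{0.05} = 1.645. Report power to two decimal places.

For two equal groups, power = Φ(d·√(n/2) − z_{α}).
d·√(n/2) = 0.48 × √(32/2) = 0.48 × 4.000 = 1.920.
z_β = 1.920 − 1.645 = 0.275.
Power = Φ(0.275) = 0.608.

power ≈ 0.61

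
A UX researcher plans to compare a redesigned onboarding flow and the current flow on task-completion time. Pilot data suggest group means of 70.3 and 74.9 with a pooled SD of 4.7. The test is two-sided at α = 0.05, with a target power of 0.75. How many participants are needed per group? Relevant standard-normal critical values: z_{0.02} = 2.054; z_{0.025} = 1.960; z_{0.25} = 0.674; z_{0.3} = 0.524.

Cohen's d = |M₁ − M₂| / SD_pooled = |70.3 − 74.9| / 4.7 = 4.6 / 4.7 = 0.979.
For two independent groups with equal n: n = 2·((z_{α/2} + z_β) / d)².
z_{α/2} + z_β = 1.960 + 0.674 = 2.634.
n = 2 × (2.634 / 0.979)² = 2 × 2.691² = 2 × 7.24 = 14.5.
Round up to the next whole participant.

n = 15 per group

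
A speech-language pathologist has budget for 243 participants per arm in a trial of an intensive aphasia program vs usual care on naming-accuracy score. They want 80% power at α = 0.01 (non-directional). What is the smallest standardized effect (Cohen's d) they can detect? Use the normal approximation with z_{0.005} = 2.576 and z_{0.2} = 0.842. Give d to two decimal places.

d_min ≈ 0.31

For two independent groups of n = 243 each: d_min = (z_{α/2} + z_β)·√(2/n).
z-sum = 2.576 + 0.842 = 3.418.
d_min = 3.418 × √(2/243) = 3.418 × 0.0907 = 0.310.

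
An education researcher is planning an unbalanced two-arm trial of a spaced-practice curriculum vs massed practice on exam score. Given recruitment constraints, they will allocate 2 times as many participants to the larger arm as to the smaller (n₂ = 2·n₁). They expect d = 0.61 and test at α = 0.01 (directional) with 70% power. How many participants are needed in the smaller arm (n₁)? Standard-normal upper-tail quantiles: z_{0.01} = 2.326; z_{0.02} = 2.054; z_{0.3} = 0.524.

With allocation ratio k = n₂/n₁ = 2, Var(x̄₁−x̄₂) = σ²(1/n₁ + 1/(k·n₁)) = σ²·(k+1)/(k·n₁).
So n₁ = (1 + 1/k)·((z_{α} + z_β)/d)² = 1.500 × (2.850/0.61)².
n₁ = 1.500 × 21.83 = 32.7.
Round up: n₁ = 33, giving n₂ = 2 × 33 = 66.

n₁ = 33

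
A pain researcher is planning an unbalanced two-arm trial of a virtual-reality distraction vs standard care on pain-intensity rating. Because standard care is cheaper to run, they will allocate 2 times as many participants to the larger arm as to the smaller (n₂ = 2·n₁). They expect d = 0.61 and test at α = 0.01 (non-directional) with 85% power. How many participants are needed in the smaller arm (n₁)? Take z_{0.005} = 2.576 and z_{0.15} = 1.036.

With allocation ratio k = n₂/n₁ = 2, Var(x̄₁−x̄₂) = σ²(1/n₁ + 1/(k·n₁)) = σ²·(k+1)/(k·n₁).
So n₁ = (1 + 1/k)·((z_{α/2} + z_β)/d)² = 1.500 × (3.612/0.61)².
n₁ = 1.500 × 35.06 = 52.6.
Round up: n₁ = 53, giving n₂ = 2 × 53 = 106.

n₁ = 53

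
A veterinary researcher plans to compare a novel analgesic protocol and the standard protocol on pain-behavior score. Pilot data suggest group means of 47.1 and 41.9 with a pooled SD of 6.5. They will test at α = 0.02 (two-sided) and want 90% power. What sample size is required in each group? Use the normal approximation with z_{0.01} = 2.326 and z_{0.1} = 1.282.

Cohen's d = |M₁ − M₂| / SD_pooled = |47.1 − 41.9| / 6.5 = 5.2 / 6.5 = 0.800.
For two independent groups with equal n: n = 2·((z_{α/2} + z_β) / d)².
z_{α/2} + z_β = 2.326 + 1.282 = 3.608.
n = 2 × (3.608 / 0.800)² = 2 × 4.510² = 2 × 20.34 = 40.7.
Round up to the next whole participant.

n = 41 per group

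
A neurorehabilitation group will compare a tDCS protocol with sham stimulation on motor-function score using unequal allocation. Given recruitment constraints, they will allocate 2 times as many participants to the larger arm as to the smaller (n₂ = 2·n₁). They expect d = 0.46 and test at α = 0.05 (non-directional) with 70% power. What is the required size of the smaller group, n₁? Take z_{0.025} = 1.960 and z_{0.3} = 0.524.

With allocation ratio k = n₂/n₁ = 2, Var(x̄₁−x̄₂) = σ²(1/n₁ + 1/(k·n₁)) = σ²·(k+1)/(k·n₁).
So n₁ = (1 + 1/k)·((z_{α/2} + z_β)/d)² = 1.500 × (2.484/0.46)².
n₁ = 1.500 × 29.16 = 43.7.
Round up: n₁ = 44, giving n₂ = 2 × 44 = 88.

n₁ = 44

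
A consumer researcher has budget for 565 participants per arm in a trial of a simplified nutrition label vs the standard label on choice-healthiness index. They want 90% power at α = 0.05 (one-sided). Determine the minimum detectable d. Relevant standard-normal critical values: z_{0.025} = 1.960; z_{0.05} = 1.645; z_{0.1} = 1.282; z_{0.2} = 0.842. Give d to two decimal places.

d_min ≈ 0.17

For two independent groups of n = 565 each: d_min = (z_{α} + z_β)·√(2/n).
z-sum = 1.645 + 1.282 = 2.927.
d_min = 2.927 × √(2/565) = 2.927 × 0.0595 = 0.174.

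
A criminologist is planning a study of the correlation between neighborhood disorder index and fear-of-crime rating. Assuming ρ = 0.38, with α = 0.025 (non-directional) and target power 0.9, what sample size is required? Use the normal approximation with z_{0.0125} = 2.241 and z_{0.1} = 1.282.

n = 81

Fisher's z: C = ½·ln((1+r)/(1−r)) = ½·ln(2.2258) = 0.4001.
n = ((z_{α/2} + z_β)/C)² + 3.
(2.241 + 1.282) / 0.4001 = 3.523 / 0.4001 = 8.805.
n = 8.805² + 3 = 77.53 + 3 = 80.5.
Round up.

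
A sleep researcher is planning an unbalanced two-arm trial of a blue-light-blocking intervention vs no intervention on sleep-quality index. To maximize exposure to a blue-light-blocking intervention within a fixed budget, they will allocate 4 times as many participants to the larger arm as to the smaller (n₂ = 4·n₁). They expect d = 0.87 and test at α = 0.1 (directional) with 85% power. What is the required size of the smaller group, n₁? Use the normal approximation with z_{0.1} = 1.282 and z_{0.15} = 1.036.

With allocation ratio k = n₂/n₁ = 4, Var(x̄₁−x̄₂) = σ²(1/n₁ + 1/(k·n₁)) = σ²·(k+1)/(k·n₁).
So n₁ = (1 + 1/k)·((z_{α} + z_β)/d)² = 1.250 × (2.318/0.87)².
n₁ = 1.250 × 7.10 = 8.9.
Round up: n₁ = 9, giving n₂ = 4 × 9 = 36.

n₁ = 9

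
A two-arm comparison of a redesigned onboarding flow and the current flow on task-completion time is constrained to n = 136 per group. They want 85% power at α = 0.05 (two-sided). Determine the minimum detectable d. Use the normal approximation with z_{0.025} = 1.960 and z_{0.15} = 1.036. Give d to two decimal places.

d_min ≈ 0.36

For two independent groups of n = 136 each: d_min = (z_{α/2} + z_β)·√(2/n).
z-sum = 1.960 + 1.036 = 2.996.
d_min = 2.996 × √(2/136) = 2.996 × 0.1213 = 0.363.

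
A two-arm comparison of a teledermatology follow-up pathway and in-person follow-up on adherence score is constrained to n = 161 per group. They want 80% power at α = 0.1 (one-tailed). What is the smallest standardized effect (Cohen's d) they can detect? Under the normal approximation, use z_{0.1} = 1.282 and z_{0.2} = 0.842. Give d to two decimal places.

d_min ≈ 0.24

For two independent groups of n = 161 each: d_min = (z_{α} + z_β)·√(2/n).
z-sum = 1.282 + 0.842 = 2.124.
d_min = 2.124 × √(2/161) = 2.124 × 0.1115 = 0.237.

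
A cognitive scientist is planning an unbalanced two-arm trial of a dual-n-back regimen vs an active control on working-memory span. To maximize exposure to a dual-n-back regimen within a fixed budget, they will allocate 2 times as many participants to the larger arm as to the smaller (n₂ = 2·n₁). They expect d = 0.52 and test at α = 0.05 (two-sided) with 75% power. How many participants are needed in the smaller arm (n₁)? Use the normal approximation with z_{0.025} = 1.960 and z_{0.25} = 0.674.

n₁ = 39

With allocation ratio k = n₂/n₁ = 2, Var(x̄₁−x̄₂) = σ²(1/n₁ + 1/(k·n₁)) = σ²·(k+1)/(k·n₁).
So n₁ = (1 + 1/k)·((z_{α/2} + z_β)/d)² = 1.500 × (2.634/0.52)².
n₁ = 1.500 × 25.66 = 38.5.
Round up: n₁ = 39, giving n₂ = 2 × 39 = 78.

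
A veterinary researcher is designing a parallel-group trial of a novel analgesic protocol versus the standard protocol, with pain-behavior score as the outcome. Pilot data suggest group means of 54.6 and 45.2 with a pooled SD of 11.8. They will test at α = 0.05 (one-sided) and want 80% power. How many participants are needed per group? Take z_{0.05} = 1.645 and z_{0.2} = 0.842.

n = 20 per group

Cohen's d = |M₁ − M₂| / SD_pooled = |54.6 − 45.2| / 11.8 = 9.4 / 11.8 = 0.797.
For two independent groups with equal n: n = 2·((z_{α} + z_β) / d)².
z_{α} + z_β = 1.645 + 0.842 = 2.487.
n = 2 × (2.487 / 0.797)² = 2 × 3.120² = 2 × 9.74 = 19.5.
Round up to the next whole participant.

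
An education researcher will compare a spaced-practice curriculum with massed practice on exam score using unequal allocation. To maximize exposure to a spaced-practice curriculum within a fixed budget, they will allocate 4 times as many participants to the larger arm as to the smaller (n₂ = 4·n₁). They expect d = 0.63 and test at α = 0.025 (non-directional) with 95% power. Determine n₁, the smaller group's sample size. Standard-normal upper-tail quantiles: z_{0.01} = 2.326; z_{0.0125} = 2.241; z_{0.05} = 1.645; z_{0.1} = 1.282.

With allocation ratio k = n₂/n₁ = 4, Var(x̄₁−x̄₂) = σ²(1/n₁ + 1/(k·n₁)) = σ²·(k+1)/(k·n₁).
So n₁ = (1 + 1/k)·((z_{α/2} + z_β)/d)² = 1.250 × (3.886/0.63)².
n₁ = 1.250 × 38.05 = 47.6.
Round up: n₁ = 48, giving n₂ = 4 × 48 = 192.

n₁ = 48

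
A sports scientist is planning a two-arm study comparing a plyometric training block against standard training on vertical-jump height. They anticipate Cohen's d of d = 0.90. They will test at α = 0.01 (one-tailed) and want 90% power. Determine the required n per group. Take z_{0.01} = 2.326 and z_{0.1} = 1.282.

For two independent groups with equal n: n = 2·((z_{α} + z_β) / d)².
z_{α} + z_β = 2.326 + 1.282 = 3.608.
n = 2 × (3.608 / 0.90)² = 2 × 4.009² = 2 × 16.07 = 32.1.
Round up to the next whole participant.

n = 33 per group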